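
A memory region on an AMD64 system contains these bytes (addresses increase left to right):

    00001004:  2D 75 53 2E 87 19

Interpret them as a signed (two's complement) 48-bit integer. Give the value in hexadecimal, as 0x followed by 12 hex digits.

0x19872E53752D

In little-endian order the low byte comes first in memory.
Reassemble most-significant byte first: 19 87 2E 53 75 2D → 0x19872E53752D.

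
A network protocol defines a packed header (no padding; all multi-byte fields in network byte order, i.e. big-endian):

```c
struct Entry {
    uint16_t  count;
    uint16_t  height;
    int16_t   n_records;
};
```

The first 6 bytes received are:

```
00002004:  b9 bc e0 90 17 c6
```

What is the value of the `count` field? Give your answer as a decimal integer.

47548

`count` is the first field, at byte offset 0, occupying 2 bytes.
Bytes at offsets 0..1: B9 BC.
Big-endian stores the most-significant byte at the lowest address.
The bytes are already most-significant first: 0xB9BC.
0xB9BC = 47548.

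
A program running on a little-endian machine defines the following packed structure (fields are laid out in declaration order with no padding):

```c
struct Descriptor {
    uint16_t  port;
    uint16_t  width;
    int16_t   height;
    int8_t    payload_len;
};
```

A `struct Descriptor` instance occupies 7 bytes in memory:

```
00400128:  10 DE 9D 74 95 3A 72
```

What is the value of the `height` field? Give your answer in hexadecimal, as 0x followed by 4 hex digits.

0x3A95

`height` follows `port` (2 B), `width` (2 B), so it starts at offset 2 + 2 = 4 and occupies 2 bytes.
Bytes at offsets 4..5: 95 3A.
Little-endian: lowest address holds the least-significant byte.
Reassemble most-significant byte first: 3A 95 → 0x3A95.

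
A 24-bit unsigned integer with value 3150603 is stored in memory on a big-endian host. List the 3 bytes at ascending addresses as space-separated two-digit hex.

30 13 0B

3150603 in hexadecimal, padded to 24 bits, is 0x30130B.
Split into bytes (most-significant first): 30 13 0B.
Big-endian stores the most-significant byte at the lowest address.
So the memory order matches the most-significant-first order: 30 13 0B.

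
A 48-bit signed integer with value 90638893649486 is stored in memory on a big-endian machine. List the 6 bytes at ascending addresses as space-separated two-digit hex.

52 6F 83 0F 0E 4E

90638893649486 in hexadecimal, padded to 48 bits, is 0x526F830F0E4E.
Split into bytes (most-significant first): 52 6F 83 0F 0E 4E.
Big-endian stores the most-significant byte at the lowest address.
So the memory order matches the most-significant-first order: 52 6F 83 0F 0E 4E.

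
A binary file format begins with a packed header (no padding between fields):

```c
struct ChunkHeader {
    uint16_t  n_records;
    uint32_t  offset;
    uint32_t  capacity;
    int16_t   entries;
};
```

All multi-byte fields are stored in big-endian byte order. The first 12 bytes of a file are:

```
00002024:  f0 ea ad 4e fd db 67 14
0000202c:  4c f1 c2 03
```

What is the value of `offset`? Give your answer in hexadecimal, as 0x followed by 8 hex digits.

`offset` follows `n_records` (2 bytes), so it starts at byte offset 2 and occupies 4 bytes.
Bytes at offsets 2..5: AD 4E FD DB.
In big-endian order the high byte comes first in memory.
The bytes are already most-significant first: 0xAD4EFDDB.

0xAD4EFDDB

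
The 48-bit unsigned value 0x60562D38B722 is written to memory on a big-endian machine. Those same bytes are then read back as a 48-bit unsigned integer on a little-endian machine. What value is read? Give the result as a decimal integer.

Stored big-endian, the bytes at ascending addresses are 60 56 2D 38 B7 22.
Read back as little-endian, the first byte is least significant, giving 0x22B7382D5660.
0x22B7382D5660 = 38170316854880.

38170316854880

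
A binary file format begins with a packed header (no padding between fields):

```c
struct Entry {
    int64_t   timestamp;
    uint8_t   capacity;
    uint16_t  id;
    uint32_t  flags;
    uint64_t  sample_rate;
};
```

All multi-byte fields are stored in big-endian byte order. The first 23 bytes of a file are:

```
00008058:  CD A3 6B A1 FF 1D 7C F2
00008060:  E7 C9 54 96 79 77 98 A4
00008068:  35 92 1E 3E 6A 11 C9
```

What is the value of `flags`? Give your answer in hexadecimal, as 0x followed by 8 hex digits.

0x96797798

`flags` follows `timestamp` (8 B), `capacity` (1 B), `id` (2 B), so it starts at offset 8 + 1 + 2 = 11 and occupies 4 bytes.
Bytes at offsets 11..14: 96 79 77 98.
Big-endian stores the most-significant byte at the lowest address.
The bytes are already most-significant first: 0x96797798.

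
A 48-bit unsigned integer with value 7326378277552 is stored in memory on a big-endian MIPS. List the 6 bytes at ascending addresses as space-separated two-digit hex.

7326378277552 in hexadecimal, padded to 48 bits, is 0x06A9CE2CBAB0.
Split into bytes (most-significant first): 06 A9 CE 2C BA B0.
Big-endian: lowest address holds the most-significant byte.
So the memory order matches the most-significant-first order: 06 A9 CE 2C BA B0.

06 A9 CE 2C BA B0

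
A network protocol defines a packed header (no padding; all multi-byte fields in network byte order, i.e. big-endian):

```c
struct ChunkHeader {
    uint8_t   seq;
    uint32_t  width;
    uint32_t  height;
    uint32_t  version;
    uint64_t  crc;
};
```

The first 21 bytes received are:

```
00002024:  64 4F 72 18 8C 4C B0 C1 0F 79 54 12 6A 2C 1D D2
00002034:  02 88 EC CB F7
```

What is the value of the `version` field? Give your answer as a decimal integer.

2035552874

`version` follows `seq` (1 B), `width` (4 B), `height` (4 B), so it starts at offset 1 + 4 + 4 = 9 and occupies 4 bytes.
Bytes at offsets 9..12: 79 54 12 6A.
In big-endian order the high byte comes first in memory.
The bytes are already most-significant first: 0x7954126A.
0x7954126A = 2035552874.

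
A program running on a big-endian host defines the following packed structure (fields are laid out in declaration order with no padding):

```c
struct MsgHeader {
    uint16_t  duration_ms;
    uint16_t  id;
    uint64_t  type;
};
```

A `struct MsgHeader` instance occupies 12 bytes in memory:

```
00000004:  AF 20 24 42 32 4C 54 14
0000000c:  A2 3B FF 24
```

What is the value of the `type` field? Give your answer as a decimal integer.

`type` follows `duration_ms` (2 B), `id` (2 B), so it starts at offset 2 + 2 = 4 and occupies 8 bytes.
Bytes at offsets 4..11: 32 4C 54 14 A2 3B FF 24.
Big-endian: lowest address holds the most-significant byte.
The bytes are already most-significant first: 0x324C5414A23BFF24.
0x324C5414A23BFF24 = 3624364247724326692.

3624364247724326692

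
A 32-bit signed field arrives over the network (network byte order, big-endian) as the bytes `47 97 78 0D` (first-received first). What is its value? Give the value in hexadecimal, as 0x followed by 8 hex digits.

Big-endian stores the most-significant byte at the lowest address.
The bytes are already most-significant first: 0x4797780D.

0x4797780D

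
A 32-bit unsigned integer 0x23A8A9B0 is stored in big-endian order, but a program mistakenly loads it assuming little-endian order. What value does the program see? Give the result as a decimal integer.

Stored big-endian, the bytes at ascending addresses are 23 A8 A9 B0.
Read back as little-endian, the first byte is least significant, giving 0xB0A9A823.
0xB0A9A823 = 2963908643.

2963908643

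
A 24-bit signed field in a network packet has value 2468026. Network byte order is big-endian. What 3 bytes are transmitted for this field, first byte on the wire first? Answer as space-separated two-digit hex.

2468026 in hexadecimal, padded to 24 bits, is 0x25A8BA.
Split into bytes (most-significant first): 25 A8 BA.
Big-endian stores the most-significant byte at the lowest address.
So the memory order matches the most-significant-first order: 25 A8 BA.

25 A8 BA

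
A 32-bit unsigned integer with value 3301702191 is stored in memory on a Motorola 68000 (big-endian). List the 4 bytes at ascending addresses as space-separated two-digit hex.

C4 CB FA 2F

3301702191 in hexadecimal, padded to 32 bits, is 0xC4CBFA2F.
Split into bytes (most-significant first): C4 CB FA 2F.
Big-endian stores the most-significant byte at the lowest address.
So the memory order matches the most-significant-first order: C4 CB FA 2F.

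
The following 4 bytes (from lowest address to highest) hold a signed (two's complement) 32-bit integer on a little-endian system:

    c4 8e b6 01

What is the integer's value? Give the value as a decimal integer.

In little-endian order the low byte comes first in memory.
Reassemble most-significant byte first: 01 B6 8E C4 → 0x01B68EC4.
0x01B68EC4 = 28741316.

28741316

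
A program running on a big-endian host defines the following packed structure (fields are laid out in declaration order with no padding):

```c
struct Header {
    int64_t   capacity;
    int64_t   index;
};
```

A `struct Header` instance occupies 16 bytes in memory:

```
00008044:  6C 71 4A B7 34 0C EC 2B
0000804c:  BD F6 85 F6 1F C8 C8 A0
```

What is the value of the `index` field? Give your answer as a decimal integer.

-4758468664128649056

`index` follows `capacity` (8 bytes), so it starts at byte offset 8 and occupies 8 bytes.
Bytes at offsets 8..15: BD F6 85 F6 1F C8 C8 A0.
Big-endian: lowest address holds the most-significant byte.
The bytes are already most-significant first: 0xBDF685F61FC8C8A0.
Top bit is set, so as a signed 64-bit value this is 0xBDF685F61FC8C8A0 − 2^64 = -4758468664128649056.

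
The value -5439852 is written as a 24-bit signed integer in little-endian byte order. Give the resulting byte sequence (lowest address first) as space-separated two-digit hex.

94 FE AC

Two's complement of -5439852 in 24 bits: 5439852 = 0x53016C; invert → 0xACFE93; add 1 → 0xACFE94.
Split into bytes (most-significant first): AC FE 94.
Little-endian stores the least-significant byte at the lowest address.
So at ascending addresses the bytes are 94 FE AC.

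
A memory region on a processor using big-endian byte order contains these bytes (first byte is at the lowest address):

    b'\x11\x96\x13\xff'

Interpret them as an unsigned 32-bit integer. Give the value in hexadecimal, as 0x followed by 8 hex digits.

0x119613FF

Big-endian stores the most-significant byte at the lowest address.
The bytes are already most-significant first: 0x119613FF.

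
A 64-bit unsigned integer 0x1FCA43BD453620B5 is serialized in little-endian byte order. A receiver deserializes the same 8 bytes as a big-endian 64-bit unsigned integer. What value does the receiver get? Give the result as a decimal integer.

13051491393275677215

Stored little-endian, the bytes at ascending addresses are B5 20 36 45 BD 43 CA 1F.
Read back as big-endian, the last byte is least significant, giving 0xB5203645BD43CA1F.
0xB5203645BD43CA1F = 13051491393275677215.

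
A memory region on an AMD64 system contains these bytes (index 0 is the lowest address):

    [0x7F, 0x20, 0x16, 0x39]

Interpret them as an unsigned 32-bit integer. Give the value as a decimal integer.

957751423

Little-endian: lowest address holds the least-significant byte.
Reassemble most-significant byte first: 39 16 20 7F → 0x3916207F.
0x3916207F = 957751423.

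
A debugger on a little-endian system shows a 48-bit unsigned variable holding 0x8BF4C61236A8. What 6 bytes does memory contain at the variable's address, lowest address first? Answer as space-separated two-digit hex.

Split into bytes (most-significant first): 8B F4 C6 12 36 A8.
In little-endian order the low byte comes first in memory.
So at ascending addresses the bytes are A8 36 12 C6 F4 8B.

A8 36 12 C6 F4 8B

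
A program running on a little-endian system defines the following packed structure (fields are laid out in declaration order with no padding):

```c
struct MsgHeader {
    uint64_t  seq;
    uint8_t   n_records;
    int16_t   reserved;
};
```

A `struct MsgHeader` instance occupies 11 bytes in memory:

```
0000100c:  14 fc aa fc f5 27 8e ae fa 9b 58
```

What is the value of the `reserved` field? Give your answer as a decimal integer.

22683

`reserved` follows `seq` (8 B), `n_records` (1 B), so it starts at offset 8 + 1 = 9 and occupies 2 bytes.
Bytes at offsets 9..10: 9B 58.
In little-endian order the low byte comes first in memory.
Reassemble most-significant byte first: 58 9B → 0x589B.
0x589B = 22683.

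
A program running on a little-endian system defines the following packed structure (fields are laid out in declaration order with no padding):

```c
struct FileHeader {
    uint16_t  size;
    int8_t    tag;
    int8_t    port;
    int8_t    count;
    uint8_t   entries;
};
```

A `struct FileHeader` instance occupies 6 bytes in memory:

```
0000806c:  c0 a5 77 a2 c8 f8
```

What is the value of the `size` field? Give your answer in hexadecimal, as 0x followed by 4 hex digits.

0xA5C0

`size` is the first field, at byte offset 0, occupying 2 bytes.
Bytes at offsets 0..1: C0 A5.
Little-endian: lowest address holds the least-significant byte.
Reassemble most-significant byte first: A5 C0 → 0xA5C0.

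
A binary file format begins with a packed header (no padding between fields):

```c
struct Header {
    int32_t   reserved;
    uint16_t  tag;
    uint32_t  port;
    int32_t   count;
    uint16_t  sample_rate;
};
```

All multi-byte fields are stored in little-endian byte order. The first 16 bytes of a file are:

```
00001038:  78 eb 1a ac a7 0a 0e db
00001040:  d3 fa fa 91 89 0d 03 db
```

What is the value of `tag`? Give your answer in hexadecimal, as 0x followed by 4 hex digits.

0x0AA7

`tag` follows `reserved` (4 bytes), so it starts at byte offset 4 and occupies 2 bytes.
Bytes at offsets 4..5: A7 0A.
In little-endian order the low byte comes first in memory.
Reassemble most-significant byte first: 0A A7 → 0x0AA7.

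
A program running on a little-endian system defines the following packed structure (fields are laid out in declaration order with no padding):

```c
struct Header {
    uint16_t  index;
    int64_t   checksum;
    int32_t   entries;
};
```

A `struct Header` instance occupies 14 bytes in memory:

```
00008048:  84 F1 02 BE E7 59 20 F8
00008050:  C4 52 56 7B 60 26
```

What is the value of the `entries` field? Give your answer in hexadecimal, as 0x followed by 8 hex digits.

`entries` follows `index` (2 B), `checksum` (8 B), so it starts at offset 2 + 8 = 10 and occupies 4 bytes.
Bytes at offsets 10..13: 56 7B 60 26.
Little-endian: lowest address holds the least-significant byte.
Reassemble most-significant byte first: 26 60 7B 56 → 0x26607B56.

0x26607B56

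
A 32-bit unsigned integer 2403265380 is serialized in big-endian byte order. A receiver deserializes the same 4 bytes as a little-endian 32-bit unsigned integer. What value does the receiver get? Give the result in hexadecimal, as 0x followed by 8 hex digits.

2403265380 in 32-bit hexadecimal is 0x8F3EEB64.
Stored big-endian, the bytes at ascending addresses are 8F 3E EB 64.
Read back as little-endian, the first byte is least significant, giving 0x64EB3E8F.

0x64EB3E8F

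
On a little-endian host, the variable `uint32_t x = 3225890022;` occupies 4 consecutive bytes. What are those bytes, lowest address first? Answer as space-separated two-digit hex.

E6 2C 47 C0

3225890022 in hexadecimal, padded to 32 bits, is 0xC0472CE6.
Split into bytes (most-significant first): C0 47 2C E6.
Little-endian: lowest address holds the least-significant byte.
So at ascending addresses the bytes are E6 2C 47 C0.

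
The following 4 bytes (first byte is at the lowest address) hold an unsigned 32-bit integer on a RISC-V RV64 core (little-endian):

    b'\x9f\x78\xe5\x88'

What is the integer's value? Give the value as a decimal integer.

Little-endian: lowest address holds the least-significant byte.
Reassemble most-significant byte first: 88 E5 78 9F → 0x88E5789F.
0x88E5789F = 2296739999.

2296739999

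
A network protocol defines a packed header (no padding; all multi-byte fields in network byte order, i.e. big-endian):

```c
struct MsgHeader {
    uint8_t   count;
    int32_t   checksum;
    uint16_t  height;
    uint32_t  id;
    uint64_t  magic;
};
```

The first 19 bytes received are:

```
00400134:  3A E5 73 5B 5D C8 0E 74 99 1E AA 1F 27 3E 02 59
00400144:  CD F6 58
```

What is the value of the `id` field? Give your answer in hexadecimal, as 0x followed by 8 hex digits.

0x74991EAA

`id` follows `count` (1 B), `checksum` (4 B), `height` (2 B), so it starts at offset 1 + 4 + 2 = 7 and occupies 4 bytes.
Bytes at offsets 7..10: 74 99 1E AA.
Big-endian stores the most-significant byte at the lowest address.
The bytes are already most-significant first: 0x74991EAA.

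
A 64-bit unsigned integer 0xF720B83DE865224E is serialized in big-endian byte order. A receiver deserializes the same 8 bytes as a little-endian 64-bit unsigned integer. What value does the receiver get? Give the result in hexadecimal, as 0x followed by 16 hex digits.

Stored big-endian, the bytes at ascending addresses are F7 20 B8 3D E8 65 22 4E.
Read back as little-endian, the first byte is least significant, giving 0x4E2265E83DB820F7.

0x4E2265E83DB820F7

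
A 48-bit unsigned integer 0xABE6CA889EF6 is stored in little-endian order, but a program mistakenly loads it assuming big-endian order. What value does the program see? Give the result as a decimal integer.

Stored little-endian, the bytes at ascending addresses are F6 9E 88 CA E6 AB.
Read back as big-endian, the last byte is least significant, giving 0xF69E88CAE6AB.
0xF69E88CAE6AB = 271160760264363.

271160760264363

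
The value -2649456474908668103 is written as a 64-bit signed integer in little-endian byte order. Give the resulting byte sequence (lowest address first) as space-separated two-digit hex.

Two's complement of -2649456474908668103 in 64 bits: 2649456474908668103 = 0x24C4C2A062CA30C7; invert → 0xDB3B3D5F9D35CF38; add 1 → 0xDB3B3D5F9D35CF39.
Split into bytes (most-significant first): DB 3B 3D 5F 9D 35 CF 39.
Little-endian: lowest address holds the least-significant byte.
So at ascending addresses the bytes are 39 CF 35 9D 5F 3D 3B DB.

39 CF 35 9D 5F 3D 3B DB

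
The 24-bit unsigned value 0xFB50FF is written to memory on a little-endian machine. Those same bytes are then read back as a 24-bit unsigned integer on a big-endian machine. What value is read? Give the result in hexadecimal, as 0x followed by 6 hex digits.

Stored little-endian, the bytes at ascending addresses are FF 50 FB.
Read back as big-endian, the last byte is least significant, giving 0xFF50FB.

0xFF50FB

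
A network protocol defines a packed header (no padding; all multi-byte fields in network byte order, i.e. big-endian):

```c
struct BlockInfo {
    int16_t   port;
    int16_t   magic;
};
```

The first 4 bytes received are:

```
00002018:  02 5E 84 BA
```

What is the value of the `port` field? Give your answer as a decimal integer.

`port` is the first field, at byte offset 0, occupying 2 bytes.
Bytes at offsets 0..1: 02 5E.
Big-endian stores the most-significant byte at the lowest address.
The bytes are already most-significant first: 0x025E.
0x025E = 606.

606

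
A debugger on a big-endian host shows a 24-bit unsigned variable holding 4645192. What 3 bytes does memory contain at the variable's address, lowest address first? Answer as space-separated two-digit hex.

46 E1 48

4645192 in hexadecimal, padded to 24 bits, is 0x46E148.
Split into bytes (most-significant first): 46 E1 48.
Big-endian: lowest address holds the most-significant byte.
So the memory order matches the most-significant-first order: 46 E1 48.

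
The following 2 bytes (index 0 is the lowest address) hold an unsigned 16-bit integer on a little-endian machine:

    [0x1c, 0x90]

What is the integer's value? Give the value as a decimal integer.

36892

In little-endian order the low byte comes first in memory.
Reassemble most-significant byte first: 90 1C → 0x901C.
0x901C = 36892.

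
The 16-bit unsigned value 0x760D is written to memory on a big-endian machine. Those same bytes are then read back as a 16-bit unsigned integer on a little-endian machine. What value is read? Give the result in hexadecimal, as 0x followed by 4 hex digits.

Stored big-endian, the bytes at ascending addresses are 76 0D.
Read back as little-endian, the first byte is least significant, giving 0x0D76.

0x0D76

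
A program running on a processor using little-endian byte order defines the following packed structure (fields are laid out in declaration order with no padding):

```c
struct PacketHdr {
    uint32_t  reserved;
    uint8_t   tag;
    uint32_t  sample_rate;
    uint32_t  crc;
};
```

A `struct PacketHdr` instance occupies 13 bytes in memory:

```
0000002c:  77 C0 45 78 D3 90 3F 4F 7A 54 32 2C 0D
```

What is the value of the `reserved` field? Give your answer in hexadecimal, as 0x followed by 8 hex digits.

0x7845C077

`reserved` is the first field, at byte offset 0, occupying 4 bytes.
Bytes at offsets 0..3: 77 C0 45 78.
Little-endian stores the least-significant byte at the lowest address.
Reassemble most-significant byte first: 78 45 C0 77 → 0x7845C077.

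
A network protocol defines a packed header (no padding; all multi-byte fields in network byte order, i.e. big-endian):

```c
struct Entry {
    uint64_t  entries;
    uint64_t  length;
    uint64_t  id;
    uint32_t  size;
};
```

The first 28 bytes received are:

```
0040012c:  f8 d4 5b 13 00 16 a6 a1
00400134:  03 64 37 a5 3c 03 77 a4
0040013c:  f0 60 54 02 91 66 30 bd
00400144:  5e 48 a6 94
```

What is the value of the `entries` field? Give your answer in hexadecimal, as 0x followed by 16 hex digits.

0xF8D45B130016A6A1

`entries` is the first field, at byte offset 0, occupying 8 bytes.
Bytes at offsets 0..7: F8 D4 5B 13 00 16 A6 A1.
In big-endian order the high byte comes first in memory.
The bytes are already most-significant first: 0xF8D45B130016A6A1.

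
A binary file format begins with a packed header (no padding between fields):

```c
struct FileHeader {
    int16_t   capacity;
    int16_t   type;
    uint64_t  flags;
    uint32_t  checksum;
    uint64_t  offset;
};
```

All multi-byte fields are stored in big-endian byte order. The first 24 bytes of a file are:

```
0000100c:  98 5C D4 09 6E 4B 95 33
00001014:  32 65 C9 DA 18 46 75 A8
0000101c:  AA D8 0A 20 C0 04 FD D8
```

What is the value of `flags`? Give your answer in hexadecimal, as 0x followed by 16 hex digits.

`flags` follows `capacity` (2 B), `type` (2 B), so it starts at offset 2 + 2 = 4 and occupies 8 bytes.
Bytes at offsets 4..11: 6E 4B 95 33 32 65 C9 DA.
In big-endian order the high byte comes first in memory.
The bytes are already most-significant first: 0x6E4B95333265C9DA.

0x6E4B95333265C9DA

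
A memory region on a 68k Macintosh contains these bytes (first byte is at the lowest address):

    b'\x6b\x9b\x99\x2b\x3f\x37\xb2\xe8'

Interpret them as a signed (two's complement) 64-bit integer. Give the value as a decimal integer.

7753959594471699176

Big-endian stores the most-significant byte at the lowest address.
The bytes are already most-significant first: 0x6B9B992B3F37B2E8.
0x6B9B992B3F37B2E8 = 7753959594471699176.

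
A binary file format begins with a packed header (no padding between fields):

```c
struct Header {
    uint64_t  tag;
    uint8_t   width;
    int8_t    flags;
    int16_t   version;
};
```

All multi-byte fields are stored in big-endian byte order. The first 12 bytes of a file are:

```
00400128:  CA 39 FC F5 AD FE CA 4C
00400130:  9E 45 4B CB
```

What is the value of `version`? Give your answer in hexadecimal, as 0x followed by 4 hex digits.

`version` follows `tag` (8 B), `width` (1 B), `flags` (1 B), so it starts at offset 8 + 1 + 1 = 10 and occupies 2 bytes.
Bytes at offsets 10..11: 4B CB.
In big-endian order the high byte comes first in memory.
The bytes are already most-significant first: 0x4BCB.

0x4BCB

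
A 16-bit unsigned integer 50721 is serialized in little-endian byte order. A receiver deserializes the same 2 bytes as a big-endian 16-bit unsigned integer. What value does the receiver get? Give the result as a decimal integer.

50721 in 16-bit hexadecimal is 0xC621.
Stored little-endian, the bytes at ascending addresses are 21 C6.
Read back as big-endian, the last byte is least significant, giving 0x21C6.
0x21C6 = 8646.

8646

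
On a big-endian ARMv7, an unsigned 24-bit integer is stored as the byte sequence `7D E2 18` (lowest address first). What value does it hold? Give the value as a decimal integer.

8249880

In big-endian order the high byte comes first in memory.
The bytes are already most-significant first: 0x7DE218.
0x7DE218 = 8249880.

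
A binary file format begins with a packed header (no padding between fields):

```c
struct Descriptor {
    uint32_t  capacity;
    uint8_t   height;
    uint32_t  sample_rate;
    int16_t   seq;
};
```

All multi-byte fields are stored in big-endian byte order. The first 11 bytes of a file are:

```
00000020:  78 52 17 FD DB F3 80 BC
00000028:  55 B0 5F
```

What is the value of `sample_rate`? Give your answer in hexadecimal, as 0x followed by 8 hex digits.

`sample_rate` follows `capacity` (4 B), `height` (1 B), so it starts at offset 4 + 1 = 5 and occupies 4 bytes.
Bytes at offsets 5..8: F3 80 BC 55.
Big-endian: lowest address holds the most-significant byte.
The bytes are already most-significant first: 0xF380BC55.

0xF380BC55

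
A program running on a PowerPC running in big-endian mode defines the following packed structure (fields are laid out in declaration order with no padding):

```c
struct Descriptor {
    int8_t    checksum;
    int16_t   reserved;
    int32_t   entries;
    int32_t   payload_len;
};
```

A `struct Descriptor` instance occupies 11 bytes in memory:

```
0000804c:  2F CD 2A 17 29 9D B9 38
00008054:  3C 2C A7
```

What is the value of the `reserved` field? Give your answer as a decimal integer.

`reserved` follows `checksum` (1 byte), so it starts at byte offset 1 and occupies 2 bytes.
Bytes at offsets 1..2: CD 2A.
Big-endian: lowest address holds the most-significant byte.
The bytes are already most-significant first: 0xCD2A.
Top bit is set, so as a signed 16-bit value this is 0xCD2A − 2^16 = -13014.

-13014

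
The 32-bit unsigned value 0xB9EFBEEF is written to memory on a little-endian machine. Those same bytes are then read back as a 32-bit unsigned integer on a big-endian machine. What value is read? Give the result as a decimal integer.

Stored little-endian, the bytes at ascending addresses are EF BE EF B9.
Read back as big-endian, the last byte is least significant, giving 0xEFBEEFB9.
0xEFBEEFB9 = 4022267833.

4022267833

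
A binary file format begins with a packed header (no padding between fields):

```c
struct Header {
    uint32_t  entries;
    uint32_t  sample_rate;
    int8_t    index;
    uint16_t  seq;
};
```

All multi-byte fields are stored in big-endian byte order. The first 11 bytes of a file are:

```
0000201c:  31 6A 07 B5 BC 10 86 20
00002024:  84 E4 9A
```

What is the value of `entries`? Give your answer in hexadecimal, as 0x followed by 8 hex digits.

`entries` is the first field, at byte offset 0, occupying 4 bytes.
Bytes at offsets 0..3: 31 6A 07 B5.
Big-endian: lowest address holds the most-significant byte.
The bytes are already most-significant first: 0x316A07B5.

0x316A07B5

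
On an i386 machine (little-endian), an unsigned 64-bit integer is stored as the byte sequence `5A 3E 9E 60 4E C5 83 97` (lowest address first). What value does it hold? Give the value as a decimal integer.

Little-endian stores the least-significant byte at the lowest address.
Reassemble most-significant byte first: 97 83 C5 4E 60 9E 3E 5A → 0x9783C54E609E3E5A.
0x9783C54E609E3E5A = 10917786862095318618.

10917786862095318618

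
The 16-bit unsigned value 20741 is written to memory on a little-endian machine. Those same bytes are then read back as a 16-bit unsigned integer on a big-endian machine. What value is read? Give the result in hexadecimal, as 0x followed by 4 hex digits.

0x0551

20741 in 16-bit hexadecimal is 0x5105.
Stored little-endian, the bytes at ascending addresses are 05 51.
Read back as big-endian, the last byte is least significant, giving 0x0551.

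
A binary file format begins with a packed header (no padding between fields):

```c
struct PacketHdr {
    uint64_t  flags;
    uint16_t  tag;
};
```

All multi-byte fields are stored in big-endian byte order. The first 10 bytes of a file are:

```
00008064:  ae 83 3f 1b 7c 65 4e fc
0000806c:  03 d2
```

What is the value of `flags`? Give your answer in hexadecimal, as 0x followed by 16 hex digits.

`flags` is the first field, at byte offset 0, occupying 8 bytes.
Bytes at offsets 0..7: AE 83 3F 1B 7C 65 4E FC.
In big-endian order the high byte comes first in memory.
The bytes are already most-significant first: 0xAE833F1B7C654EFC.

0xAE833F1B7C654EFC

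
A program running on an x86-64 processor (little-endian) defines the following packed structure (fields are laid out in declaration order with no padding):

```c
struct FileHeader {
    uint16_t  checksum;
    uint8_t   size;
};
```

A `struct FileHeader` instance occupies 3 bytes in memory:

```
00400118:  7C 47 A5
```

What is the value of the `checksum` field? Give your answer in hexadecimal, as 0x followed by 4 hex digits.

`checksum` is the first field, at byte offset 0, occupying 2 bytes.
Bytes at offsets 0..1: 7C 47.
In little-endian order the low byte comes first in memory.
Reassemble most-significant byte first: 47 7C → 0x477C.

0x477C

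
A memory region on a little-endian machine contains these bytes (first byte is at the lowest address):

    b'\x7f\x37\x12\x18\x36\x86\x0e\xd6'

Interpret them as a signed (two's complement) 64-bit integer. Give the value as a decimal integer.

-3022330733028821121

Little-endian: lowest address holds the least-significant byte.
Reassemble most-significant byte first: D6 0E 86 36 18 12 37 7F → 0xD60E86361812377F.
Top bit is set, so as a signed 64-bit value this is 0xD60E86361812377F − 2^64 = -3022330733028821121.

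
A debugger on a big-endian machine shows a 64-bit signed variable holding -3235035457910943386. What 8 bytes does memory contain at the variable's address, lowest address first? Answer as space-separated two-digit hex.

D3 1A D8 64 17 6C D1 66

Two's complement of -3235035457910943386 in 64 bits: 3235035457910943386 = 0x2CE5279BE8932E9A; invert → 0xD31AD864176CD165; add 1 → 0xD31AD864176CD166.
Split into bytes (most-significant first): D3 1A D8 64 17 6C D1 66.
Big-endian stores the most-significant byte at the lowest address.
So the memory order matches the most-significant-first order: D3 1A D8 64 17 6C D1 66.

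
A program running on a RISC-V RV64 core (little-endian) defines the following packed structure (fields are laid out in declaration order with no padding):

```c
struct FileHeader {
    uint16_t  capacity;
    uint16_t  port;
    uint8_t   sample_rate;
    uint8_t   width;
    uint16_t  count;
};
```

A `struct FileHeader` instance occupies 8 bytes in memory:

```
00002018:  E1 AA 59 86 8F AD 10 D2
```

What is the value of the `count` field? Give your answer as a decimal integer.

`count` follows `capacity` (2 B), `port` (2 B), `sample_rate` (1 B), `width` (1 B), so it starts at offset 2 + 2 + 1 + 1 = 6 and occupies 2 bytes.
Bytes at offsets 6..7: 10 D2.
Little-endian stores the least-significant byte at the lowest address.
Reassemble most-significant byte first: D2 10 → 0xD210.
0xD210 = 53776.

53776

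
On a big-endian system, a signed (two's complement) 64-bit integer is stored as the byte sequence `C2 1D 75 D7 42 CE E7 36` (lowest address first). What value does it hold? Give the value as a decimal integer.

In big-endian order the high byte comes first in memory.
The bytes are already most-significant first: 0xC21D75D742CEE736.
Top bit is set, so as a signed 64-bit value this is 0xC21D75D742CEE736 − 2^64 = -4459278488627648714.

-4459278488627648714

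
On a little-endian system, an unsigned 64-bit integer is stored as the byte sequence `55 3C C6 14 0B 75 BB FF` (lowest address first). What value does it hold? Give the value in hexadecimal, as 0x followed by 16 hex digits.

0xFFBB750B14C63C55

Little-endian: lowest address holds the least-significant byte.
Reassemble most-significant byte first: FF BB 75 0B 14 C6 3C 55 → 0xFFBB750B14C63C55.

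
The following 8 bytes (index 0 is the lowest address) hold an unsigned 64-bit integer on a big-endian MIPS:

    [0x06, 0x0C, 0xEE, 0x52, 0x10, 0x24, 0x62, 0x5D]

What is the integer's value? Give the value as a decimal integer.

435985300173644381

Big-endian stores the most-significant byte at the lowest address.
The bytes are already most-significant first: 0x060CEE521024625D.
0x060CEE521024625D = 435985300173644381.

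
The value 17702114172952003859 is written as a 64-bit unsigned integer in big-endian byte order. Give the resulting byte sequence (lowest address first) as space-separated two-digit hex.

17702114172952003859 in hexadecimal, padded to 64 bits, is 0xF5AA8B0CEC364513.
Split into bytes (most-significant first): F5 AA 8B 0C EC 36 45 13.
Big-endian: lowest address holds the most-significant byte.
So the memory order matches the most-significant-first order: F5 AA 8B 0C EC 36 45 13.

F5 AA 8B 0C EC 36 45 13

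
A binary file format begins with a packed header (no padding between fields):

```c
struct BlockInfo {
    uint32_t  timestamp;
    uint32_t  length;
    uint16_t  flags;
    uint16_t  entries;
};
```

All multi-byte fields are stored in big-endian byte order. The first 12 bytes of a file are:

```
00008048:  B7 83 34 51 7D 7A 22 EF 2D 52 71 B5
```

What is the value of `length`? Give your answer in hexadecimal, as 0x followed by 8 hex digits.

0x7D7A22EF

`length` follows `timestamp` (4 bytes), so it starts at byte offset 4 and occupies 4 bytes.
Bytes at offsets 4..7: 7D 7A 22 EF.
In big-endian order the high byte comes first in memory.
The bytes are already most-significant first: 0x7D7A22EF.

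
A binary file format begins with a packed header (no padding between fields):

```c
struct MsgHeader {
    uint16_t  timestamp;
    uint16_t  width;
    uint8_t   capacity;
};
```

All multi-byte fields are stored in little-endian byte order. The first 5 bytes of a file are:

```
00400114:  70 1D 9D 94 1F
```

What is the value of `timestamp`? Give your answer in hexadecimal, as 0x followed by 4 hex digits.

`timestamp` is the first field, at byte offset 0, occupying 2 bytes.
Bytes at offsets 0..1: 70 1D.
In little-endian order the low byte comes first in memory.
Reassemble most-significant byte first: 1D 70 → 0x1D70.

0x1D70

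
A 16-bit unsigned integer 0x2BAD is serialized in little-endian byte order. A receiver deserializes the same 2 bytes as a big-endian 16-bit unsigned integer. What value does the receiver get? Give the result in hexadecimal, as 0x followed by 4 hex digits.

Stored little-endian, the bytes at ascending addresses are AD 2B.
Read back as big-endian, the last byte is least significant, giving 0xAD2B.

0xAD2B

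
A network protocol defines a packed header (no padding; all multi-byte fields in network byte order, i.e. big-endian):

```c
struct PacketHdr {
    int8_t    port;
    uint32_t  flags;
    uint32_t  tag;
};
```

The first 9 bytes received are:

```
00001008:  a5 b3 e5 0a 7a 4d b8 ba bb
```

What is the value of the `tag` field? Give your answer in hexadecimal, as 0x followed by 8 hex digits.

0x4DB8BABB

`tag` follows `port` (1 B), `flags` (4 B), so it starts at offset 1 + 4 = 5 and occupies 4 bytes.
Bytes at offsets 5..8: 4D B8 BA BB.
In big-endian order the high byte comes first in memory.
The bytes are already most-significant first: 0x4DB8BABB.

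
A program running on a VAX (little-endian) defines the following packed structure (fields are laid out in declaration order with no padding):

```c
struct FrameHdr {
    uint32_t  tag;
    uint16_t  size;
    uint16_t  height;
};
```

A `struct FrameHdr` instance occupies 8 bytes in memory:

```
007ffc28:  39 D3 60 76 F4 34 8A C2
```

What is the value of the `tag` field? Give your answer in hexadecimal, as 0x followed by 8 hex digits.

0x7660D339

`tag` is the first field, at byte offset 0, occupying 4 bytes.
Bytes at offsets 0..3: 39 D3 60 76.
Little-endian stores the least-significant byte at the lowest address.
Reassemble most-significant byte first: 76 60 D3 39 → 0x7660D339.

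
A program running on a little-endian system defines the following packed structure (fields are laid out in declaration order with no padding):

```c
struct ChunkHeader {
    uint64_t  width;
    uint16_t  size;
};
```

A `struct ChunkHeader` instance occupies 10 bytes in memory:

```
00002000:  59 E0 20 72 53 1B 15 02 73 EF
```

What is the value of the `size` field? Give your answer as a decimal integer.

61299

`size` follows `width` (8 bytes), so it starts at byte offset 8 and occupies 2 bytes.
Bytes at offsets 8..9: 73 EF.
In little-endian order the low byte comes first in memory.
Reassemble most-significant byte first: EF 73 → 0xEF73.
0xEF73 = 61299.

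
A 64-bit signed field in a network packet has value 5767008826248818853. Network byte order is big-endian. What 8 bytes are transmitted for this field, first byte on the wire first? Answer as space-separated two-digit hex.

5767008826248818853 in hexadecimal, padded to 64 bits, is 0x500887F8F91A70A5.
Split into bytes (most-significant first): 50 08 87 F8 F9 1A 70 A5.
Big-endian stores the most-significant byte at the lowest address.
So the memory order matches the most-significant-first order: 50 08 87 F8 F9 1A 70 A5.

50 08 87 F8 F9 1A 70 A5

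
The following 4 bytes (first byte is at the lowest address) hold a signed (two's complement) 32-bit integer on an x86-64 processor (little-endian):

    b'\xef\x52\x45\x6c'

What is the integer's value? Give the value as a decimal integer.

Little-endian stores the least-significant byte at the lowest address.
Reassemble most-significant byte first: 6C 45 52 EF → 0x6C4552EF.
0x6C4552EF = 1816482543.

1816482543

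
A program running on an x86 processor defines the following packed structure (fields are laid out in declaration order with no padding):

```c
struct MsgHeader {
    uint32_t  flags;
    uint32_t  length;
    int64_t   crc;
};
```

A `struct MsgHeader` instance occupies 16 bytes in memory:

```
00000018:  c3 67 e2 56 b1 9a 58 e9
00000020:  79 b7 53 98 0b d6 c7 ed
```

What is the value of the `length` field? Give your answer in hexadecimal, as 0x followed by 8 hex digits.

0xE9589AB1

`length` follows `flags` (4 bytes), so it starts at byte offset 4 and occupies 4 bytes.
Bytes at offsets 4..7: B1 9A 58 E9.
Little-endian stores the least-significant byte at the lowest address.
Reassemble most-significant byte first: E9 58 9A B1 → 0xE9589AB1.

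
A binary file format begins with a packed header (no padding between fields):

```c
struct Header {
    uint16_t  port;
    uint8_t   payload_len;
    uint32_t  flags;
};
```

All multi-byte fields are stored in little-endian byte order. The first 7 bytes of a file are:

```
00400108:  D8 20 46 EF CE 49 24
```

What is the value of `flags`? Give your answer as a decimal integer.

608816879

`flags` follows `port` (2 B), `payload_len` (1 B), so it starts at offset 2 + 1 = 3 and occupies 4 bytes.
Bytes at offsets 3..6: EF CE 49 24.
Little-endian: lowest address holds the least-significant byte.
Reassemble most-significant byte first: 24 49 CE EF → 0x2449CEEF.
0x2449CEEF = 608816879.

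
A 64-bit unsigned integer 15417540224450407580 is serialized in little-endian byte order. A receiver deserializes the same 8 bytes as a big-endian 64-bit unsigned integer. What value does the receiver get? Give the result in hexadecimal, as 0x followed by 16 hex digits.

15417540224450407580 in 64-bit hexadecimal is 0xD5F61B2604A9AC9C.
Stored little-endian, the bytes at ascending addresses are 9C AC A9 04 26 1B F6 D5.
Read back as big-endian, the last byte is least significant, giving 0x9CACA904261BF6D5.

0x9CACA904261BF6D5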